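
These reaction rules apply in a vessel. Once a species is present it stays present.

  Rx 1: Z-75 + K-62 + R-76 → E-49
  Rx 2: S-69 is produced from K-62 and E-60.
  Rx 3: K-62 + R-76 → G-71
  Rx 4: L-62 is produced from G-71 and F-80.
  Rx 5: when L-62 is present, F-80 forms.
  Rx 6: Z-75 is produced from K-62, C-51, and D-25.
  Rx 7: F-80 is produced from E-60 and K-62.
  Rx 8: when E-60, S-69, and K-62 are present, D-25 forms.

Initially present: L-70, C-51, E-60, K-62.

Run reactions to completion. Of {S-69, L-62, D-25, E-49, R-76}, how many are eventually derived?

2

K-62 and E-60 present → S-69 forms (Rx 2).
E-60, S-69, and K-62 present → D-25 forms (Rx 8).
S-69: reached.
L-62 would need G-71 and F-80 (Rx 4), but G-71 never forms.
D-25: reached.
E-49 would need Z-75, K-62, and R-76 (Rx 1), but R-76 never forms.
No rule produces R-76, and it is not given.
Reached: S-69 and D-25 — 2 of the 5.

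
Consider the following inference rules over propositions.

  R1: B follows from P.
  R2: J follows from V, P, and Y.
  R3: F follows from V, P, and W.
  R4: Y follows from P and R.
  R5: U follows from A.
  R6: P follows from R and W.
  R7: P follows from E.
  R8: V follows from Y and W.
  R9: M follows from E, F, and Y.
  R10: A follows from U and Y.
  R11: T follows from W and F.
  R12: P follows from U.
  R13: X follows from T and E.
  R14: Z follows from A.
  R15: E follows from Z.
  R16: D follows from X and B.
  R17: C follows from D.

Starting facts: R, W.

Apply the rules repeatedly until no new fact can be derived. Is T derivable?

Yes

From R and W, R6 gives P.
From P and R, R4 gives Y.
From Y and W, R8 gives V.
V, P, and W hold, so F follows (R3).
From W and F, R11 gives T.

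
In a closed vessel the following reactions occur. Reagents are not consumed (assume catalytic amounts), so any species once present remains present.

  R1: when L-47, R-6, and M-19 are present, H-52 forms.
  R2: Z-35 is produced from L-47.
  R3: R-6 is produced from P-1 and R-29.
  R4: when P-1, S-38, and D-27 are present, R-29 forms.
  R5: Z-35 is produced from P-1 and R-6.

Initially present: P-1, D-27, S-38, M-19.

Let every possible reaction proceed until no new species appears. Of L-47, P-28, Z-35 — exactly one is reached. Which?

P-1, S-38, and D-27 present → R-29 forms (R4).
P-1 and R-29 present → R-6 forms (R3).
P-1 and R-6 present → Z-35 forms (R5).
No rule produces L-47, and it is not given. No rule produces P-28, and it is not given.

Z-35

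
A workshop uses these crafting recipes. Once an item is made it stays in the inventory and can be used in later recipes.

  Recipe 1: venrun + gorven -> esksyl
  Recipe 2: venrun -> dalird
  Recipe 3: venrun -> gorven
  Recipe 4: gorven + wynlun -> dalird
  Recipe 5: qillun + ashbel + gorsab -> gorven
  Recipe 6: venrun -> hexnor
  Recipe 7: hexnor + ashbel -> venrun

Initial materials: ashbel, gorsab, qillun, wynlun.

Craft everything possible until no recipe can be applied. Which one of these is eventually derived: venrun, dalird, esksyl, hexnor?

qillun + ashbel + gorsab -> gorven (Recipe 5).
Using Recipe 4, gorven and wynlun make dalird.
hexnor would need venrun (Recipe 6), but venrun is never obtained. venrun would need hexnor and ashbel (Recipe 7), but hexnor is never obtained. esksyl would need venrun and gorven (Recipe 1), but venrun is never obtained.

dalird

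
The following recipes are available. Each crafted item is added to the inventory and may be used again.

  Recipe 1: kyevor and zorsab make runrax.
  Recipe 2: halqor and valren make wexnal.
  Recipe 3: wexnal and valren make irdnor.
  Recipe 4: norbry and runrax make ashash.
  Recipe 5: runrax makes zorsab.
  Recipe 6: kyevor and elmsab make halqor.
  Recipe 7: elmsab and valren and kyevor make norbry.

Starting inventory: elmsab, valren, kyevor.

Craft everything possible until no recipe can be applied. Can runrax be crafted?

No

runrax would need kyevor and zorsab (Recipe 1), but zorsab is never obtained.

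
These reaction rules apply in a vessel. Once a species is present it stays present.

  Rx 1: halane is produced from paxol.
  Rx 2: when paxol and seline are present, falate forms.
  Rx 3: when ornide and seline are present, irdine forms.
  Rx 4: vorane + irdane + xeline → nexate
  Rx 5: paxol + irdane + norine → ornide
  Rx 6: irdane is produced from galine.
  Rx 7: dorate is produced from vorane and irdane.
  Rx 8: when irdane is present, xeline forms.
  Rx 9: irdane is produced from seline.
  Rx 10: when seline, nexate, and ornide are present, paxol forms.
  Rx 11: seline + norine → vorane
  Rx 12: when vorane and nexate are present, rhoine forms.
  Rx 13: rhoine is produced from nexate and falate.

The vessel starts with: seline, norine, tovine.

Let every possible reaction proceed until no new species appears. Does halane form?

halane would need paxol (Rx 1), but paxol never forms.

No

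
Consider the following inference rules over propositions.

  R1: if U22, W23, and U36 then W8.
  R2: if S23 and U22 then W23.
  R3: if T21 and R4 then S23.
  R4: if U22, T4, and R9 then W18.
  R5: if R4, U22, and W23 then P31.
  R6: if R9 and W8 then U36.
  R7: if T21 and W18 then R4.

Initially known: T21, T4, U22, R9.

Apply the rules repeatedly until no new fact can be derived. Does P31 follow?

From U22, T4, and R9, R4 gives W18.
T21 and W18 hold, so R4 follows (R7).
T21 and R4 hold, so S23 follows (R3).
S23 and U22 hold, so W23 follows (R2).
R4, U22, and W23 hold, so P31 follows (R5).

Yes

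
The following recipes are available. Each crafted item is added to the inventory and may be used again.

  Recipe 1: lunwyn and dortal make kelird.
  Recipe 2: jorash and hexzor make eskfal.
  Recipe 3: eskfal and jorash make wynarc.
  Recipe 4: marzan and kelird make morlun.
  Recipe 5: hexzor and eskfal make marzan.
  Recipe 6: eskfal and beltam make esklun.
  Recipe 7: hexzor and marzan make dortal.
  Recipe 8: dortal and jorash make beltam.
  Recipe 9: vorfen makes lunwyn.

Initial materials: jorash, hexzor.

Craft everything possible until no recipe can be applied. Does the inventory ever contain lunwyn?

No

lunwyn would need vorfen (Recipe 9), but vorfen is never obtained.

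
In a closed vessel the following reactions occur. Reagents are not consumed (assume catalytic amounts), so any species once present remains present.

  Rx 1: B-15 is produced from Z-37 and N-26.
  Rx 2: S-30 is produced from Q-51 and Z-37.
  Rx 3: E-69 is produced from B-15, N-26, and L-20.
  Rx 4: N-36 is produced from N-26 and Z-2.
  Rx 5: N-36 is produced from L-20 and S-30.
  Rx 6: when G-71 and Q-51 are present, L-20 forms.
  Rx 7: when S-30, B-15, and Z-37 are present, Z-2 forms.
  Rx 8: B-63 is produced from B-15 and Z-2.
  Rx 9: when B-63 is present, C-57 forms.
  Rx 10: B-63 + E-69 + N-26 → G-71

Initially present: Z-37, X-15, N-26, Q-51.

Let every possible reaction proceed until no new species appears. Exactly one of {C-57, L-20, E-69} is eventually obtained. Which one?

Z-37 and N-26 present → B-15 forms (Rx 1).
Q-51 and Z-37 present → S-30 forms (Rx 2).
S-30, B-15, and Z-37 present → Z-2 forms (Rx 7).
B-15 and Z-2 present → B-63 forms (Rx 8).
B-63 present → C-57 forms (Rx 9).
E-69 would need B-15, N-26, and L-20 (Rx 3), but L-20 never forms. L-20 would need G-71 and Q-51 (Rx 6), but G-71 never forms.

C-57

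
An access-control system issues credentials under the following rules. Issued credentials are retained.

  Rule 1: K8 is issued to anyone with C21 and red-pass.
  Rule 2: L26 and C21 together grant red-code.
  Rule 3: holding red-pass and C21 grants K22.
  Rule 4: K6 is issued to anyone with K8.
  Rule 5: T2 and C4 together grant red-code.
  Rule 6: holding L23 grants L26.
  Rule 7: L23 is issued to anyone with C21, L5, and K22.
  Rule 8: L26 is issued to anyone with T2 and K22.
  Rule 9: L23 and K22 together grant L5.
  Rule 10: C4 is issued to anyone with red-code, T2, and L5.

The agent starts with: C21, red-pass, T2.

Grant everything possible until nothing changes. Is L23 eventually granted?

L23 would need C21, L5, and K22 (Rule 7), but L5 is never granted.

No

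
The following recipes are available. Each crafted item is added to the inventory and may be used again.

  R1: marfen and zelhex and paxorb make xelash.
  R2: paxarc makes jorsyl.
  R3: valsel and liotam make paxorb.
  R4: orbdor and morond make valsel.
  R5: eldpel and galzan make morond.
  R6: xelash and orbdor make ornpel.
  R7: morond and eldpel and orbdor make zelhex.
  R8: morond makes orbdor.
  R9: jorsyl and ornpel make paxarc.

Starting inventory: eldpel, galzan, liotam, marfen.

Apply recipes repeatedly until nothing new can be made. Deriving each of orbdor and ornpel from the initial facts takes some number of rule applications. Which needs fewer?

orbdor: Using R5, eldpel and galzan make morond. Using R8, morond makes orbdor. [2 rule applications]
ornpel: eldpel and galzan → morond (R5). Using R8, morond makes orbdor. Using R7, morond, eldpel, and orbdor make zelhex. orbdor and morond → valsel (R4). Using R3, valsel and liotam make paxorb. Using R1, marfen, zelhex, and paxorb make xelash. Using R6, xelash and orbdor make ornpel. [7 rule applications]
orbdor needs fewer.

orbdor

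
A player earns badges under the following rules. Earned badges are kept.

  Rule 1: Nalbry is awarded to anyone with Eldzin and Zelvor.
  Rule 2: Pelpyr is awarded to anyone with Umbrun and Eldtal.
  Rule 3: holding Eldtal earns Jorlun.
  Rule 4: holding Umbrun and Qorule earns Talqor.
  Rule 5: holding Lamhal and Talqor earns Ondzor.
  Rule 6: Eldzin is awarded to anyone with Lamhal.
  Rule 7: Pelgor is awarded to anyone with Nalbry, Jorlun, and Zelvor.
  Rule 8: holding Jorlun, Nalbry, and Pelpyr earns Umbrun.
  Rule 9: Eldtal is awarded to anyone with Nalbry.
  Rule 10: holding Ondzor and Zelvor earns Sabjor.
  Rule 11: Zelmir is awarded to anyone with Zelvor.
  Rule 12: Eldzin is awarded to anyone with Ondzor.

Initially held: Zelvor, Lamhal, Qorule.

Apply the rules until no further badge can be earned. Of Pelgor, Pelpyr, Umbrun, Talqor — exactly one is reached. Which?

Pelgor

With Lamhal, Eldzin is earned (Rule 6).
With Eldzin and Zelvor, Nalbry is earned (Rule 1).
With Nalbry, Eldtal is earned (Rule 9).
With Eldtal, Jorlun is earned (Rule 3).
With Nalbry, Jorlun, and Zelvor, Pelgor is earned (Rule 7).
Umbrun would need Jorlun, Nalbry, and Pelpyr (Rule 8), but Pelpyr is never earned. Talqor would need Umbrun and Qorule (Rule 4), but Umbrun is never earned. Pelpyr would need Umbrun and Eldtal (Rule 2), but Umbrun is never earned.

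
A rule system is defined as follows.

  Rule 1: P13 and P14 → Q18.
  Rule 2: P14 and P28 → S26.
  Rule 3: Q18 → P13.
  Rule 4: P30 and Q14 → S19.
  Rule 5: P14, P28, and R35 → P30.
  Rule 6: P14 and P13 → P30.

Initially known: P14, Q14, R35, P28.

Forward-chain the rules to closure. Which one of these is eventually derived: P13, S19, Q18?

S19

From P14, P28, and R35, Rule 5 gives P30.
P30 and Q14 hold, so S19 follows (Rule 4).
Q18 would need P13 and P14 (Rule 1), but P13 is never established. P13 would need Q18 (Rule 3), but Q18 is never established.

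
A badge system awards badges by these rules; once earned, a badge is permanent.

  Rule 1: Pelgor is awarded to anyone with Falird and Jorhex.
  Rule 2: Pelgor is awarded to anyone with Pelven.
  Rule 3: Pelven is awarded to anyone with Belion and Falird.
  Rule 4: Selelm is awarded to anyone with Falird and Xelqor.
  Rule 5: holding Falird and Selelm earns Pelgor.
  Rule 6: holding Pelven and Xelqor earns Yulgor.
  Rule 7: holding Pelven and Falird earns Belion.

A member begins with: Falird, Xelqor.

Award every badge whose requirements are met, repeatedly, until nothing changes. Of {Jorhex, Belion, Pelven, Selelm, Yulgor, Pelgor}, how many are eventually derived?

With Falird and Xelqor, Selelm is earned (Rule 4).
With Falird and Selelm, Pelgor is earned (Rule 5).
No rule produces Jorhex, and it is not given.
Belion would need Pelven and Falird (Rule 7), but Pelven is never earned.
Pelven would need Belion and Falird (Rule 3), but Belion is never earned.
Selelm: reached.
Yulgor would need Pelven and Xelqor (Rule 6), but Pelven is never earned.
Pelgor: reached.
Reached: Selelm and Pelgor — 2 of the 6.

2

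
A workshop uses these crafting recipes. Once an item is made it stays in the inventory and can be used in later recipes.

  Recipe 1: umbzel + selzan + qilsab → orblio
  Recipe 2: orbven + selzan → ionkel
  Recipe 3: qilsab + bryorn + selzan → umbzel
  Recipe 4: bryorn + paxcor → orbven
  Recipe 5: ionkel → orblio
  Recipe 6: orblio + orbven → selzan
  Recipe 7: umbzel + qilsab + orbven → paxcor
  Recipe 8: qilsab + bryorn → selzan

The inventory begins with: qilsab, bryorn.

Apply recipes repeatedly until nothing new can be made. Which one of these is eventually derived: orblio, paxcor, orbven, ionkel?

orblio

qilsab + bryorn → selzan (Recipe 8).
qilsab + bryorn + selzan → umbzel (Recipe 3).
Using Recipe 1, umbzel, selzan, and qilsab make orblio.
paxcor would need umbzel, qilsab, and orbven (Recipe 7), but orbven is never obtained. ionkel would need orbven and selzan (Recipe 2), but orbven is never obtained. orbven would need bryorn and paxcor (Recipe 4), but paxcor is never obtained.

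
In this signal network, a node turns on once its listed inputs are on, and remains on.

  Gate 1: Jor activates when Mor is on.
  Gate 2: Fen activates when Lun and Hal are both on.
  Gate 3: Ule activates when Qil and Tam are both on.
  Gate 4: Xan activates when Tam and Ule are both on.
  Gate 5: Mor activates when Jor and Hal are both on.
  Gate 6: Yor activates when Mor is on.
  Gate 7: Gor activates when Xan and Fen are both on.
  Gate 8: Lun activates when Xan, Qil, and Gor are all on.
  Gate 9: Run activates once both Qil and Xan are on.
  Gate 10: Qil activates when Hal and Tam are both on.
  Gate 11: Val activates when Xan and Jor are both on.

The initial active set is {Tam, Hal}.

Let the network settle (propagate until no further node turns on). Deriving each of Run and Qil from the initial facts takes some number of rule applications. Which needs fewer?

Qil

Qil: Hal and Tam are on, so Qil activates (Gate 10). [1 rule application]
Run: Hal and Tam are on, so Qil activates (Gate 10). Qil and Tam are on, so Ule activates (Gate 3). Tam and Ule are on, so Xan activates (Gate 4). Gate 9: Qil and Xan on → Run on. [4 rule applications]
Qil needs fewer.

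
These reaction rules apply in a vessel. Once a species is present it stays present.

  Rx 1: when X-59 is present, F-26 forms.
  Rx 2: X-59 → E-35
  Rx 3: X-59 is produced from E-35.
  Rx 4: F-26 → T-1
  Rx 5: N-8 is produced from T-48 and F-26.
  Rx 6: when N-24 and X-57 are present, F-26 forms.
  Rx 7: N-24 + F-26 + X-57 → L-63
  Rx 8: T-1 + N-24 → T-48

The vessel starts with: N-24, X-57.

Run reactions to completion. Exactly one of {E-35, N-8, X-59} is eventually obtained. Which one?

N-24 and X-57 present → F-26 forms (Rx 6).
F-26 present → T-1 forms (Rx 4).
T-1 and N-24 present → T-48 forms (Rx 8).
T-48 and F-26 present → N-8 forms (Rx 5).
X-59 would need E-35 (Rx 3), but E-35 never forms. E-35 would need X-59 (Rx 2), but X-59 never forms.

N-8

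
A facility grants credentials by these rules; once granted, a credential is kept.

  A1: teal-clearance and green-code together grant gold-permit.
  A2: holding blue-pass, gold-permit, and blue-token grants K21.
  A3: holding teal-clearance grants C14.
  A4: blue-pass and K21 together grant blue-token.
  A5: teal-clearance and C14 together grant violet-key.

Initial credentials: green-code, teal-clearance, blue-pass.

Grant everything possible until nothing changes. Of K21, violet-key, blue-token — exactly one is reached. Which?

Holding teal-clearance grants C14 (A3).
Holding teal-clearance and C14 grants violet-key (A5).
K21 would need blue-pass, gold-permit, and blue-token (A2), but blue-token is never granted. blue-token would need blue-pass and K21 (A4), but K21 is never granted.

violet-key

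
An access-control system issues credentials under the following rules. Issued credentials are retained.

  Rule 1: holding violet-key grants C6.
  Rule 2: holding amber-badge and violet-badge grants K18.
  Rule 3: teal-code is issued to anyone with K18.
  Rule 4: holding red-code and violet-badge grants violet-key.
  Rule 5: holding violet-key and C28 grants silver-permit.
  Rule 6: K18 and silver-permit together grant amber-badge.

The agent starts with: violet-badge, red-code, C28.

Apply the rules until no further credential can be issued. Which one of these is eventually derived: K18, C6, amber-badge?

Holding red-code and violet-badge grants violet-key (Rule 4).
Holding violet-key grants C6 (Rule 1).
K18 would need amber-badge and violet-badge (Rule 2), but amber-badge is never granted. amber-badge would need K18 and silver-permit (Rule 6), but K18 is never granted.

C6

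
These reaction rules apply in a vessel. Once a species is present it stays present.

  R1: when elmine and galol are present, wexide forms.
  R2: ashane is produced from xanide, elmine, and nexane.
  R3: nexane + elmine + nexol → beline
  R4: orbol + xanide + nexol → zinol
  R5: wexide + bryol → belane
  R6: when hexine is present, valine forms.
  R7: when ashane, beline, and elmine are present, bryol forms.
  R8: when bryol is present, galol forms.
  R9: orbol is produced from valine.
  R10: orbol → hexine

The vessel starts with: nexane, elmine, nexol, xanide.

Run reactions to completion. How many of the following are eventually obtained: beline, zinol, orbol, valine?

nexane, elmine, and nexol present → beline forms (R3).
beline: reached.
zinol would need orbol, xanide, and nexol (R4), but orbol never forms.
orbol would need valine (R9), but valine never forms.
valine would need hexine (R6), but hexine never forms.
Reached: beline — 1 of the 4.

1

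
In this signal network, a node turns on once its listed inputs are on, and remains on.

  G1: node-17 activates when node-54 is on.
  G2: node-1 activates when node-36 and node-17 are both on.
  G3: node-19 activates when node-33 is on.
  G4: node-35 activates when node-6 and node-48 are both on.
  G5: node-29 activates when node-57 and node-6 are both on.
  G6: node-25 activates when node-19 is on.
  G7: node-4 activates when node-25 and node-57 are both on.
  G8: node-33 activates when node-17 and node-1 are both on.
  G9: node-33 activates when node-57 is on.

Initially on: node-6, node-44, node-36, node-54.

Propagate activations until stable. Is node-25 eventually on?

Yes

G1: node-54 on → node-17 on.
node-36 and node-17 are on, so node-1 activates (G2).
G8: node-17 and node-1 on → node-33 on.
node-33 is on, so node-19 activates (G3).
G6: node-19 on → node-25 on.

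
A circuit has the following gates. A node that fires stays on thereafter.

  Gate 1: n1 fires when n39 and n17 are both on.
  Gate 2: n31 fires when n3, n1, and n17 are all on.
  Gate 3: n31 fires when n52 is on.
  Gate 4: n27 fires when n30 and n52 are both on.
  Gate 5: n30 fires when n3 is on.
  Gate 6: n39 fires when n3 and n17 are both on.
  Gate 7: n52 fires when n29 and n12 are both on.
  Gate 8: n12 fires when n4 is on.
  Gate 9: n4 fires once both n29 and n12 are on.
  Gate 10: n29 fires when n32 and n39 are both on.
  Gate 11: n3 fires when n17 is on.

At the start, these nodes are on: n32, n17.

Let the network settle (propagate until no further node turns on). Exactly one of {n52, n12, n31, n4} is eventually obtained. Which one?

n17 is on, so n3 fires (Gate 11).
n3 and n17 are on, so n39 fires (Gate 6).
n39 and n17 are on, so n1 fires (Gate 1).
n3, n1, and n17 are on, so n31 fires (Gate 2).
n12 would need n4 (Gate 8), but n4 never turns on. n52 would need n29 and n12 (Gate 7), but n12 never turns on. n4 would need n29 and n12 (Gate 9), but n12 never turns on.

n31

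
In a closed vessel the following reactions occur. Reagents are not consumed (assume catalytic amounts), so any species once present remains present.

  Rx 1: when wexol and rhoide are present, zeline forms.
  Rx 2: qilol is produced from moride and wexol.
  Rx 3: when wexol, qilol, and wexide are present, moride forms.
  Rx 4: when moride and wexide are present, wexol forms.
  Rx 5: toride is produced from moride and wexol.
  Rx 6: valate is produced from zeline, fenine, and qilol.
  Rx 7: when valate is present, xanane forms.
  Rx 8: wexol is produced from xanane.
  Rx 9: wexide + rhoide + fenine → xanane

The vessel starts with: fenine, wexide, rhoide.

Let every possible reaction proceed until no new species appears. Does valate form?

No

valate would need zeline, fenine, and qilol (Rx 6), but qilol never forms.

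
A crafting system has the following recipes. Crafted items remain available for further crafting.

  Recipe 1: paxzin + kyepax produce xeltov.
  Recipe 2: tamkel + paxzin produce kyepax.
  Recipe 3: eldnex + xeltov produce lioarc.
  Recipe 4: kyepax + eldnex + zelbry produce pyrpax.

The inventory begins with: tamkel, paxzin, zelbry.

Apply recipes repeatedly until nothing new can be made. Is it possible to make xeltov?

tamkel + paxzin → kyepax (Recipe 2).
paxzin + kyepax → xeltov (Recipe 1).

Yes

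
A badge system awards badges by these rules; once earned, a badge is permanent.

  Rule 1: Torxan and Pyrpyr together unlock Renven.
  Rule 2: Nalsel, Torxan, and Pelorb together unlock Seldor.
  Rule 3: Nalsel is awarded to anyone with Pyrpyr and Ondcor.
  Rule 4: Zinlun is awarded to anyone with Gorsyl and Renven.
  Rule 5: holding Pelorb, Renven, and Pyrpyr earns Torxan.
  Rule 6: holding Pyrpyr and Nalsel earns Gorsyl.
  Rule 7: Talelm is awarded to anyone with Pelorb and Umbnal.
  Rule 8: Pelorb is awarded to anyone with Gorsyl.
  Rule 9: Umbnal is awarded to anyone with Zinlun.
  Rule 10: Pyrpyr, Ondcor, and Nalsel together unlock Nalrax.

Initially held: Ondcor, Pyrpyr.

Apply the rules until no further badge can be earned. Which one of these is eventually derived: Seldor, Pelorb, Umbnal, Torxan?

With Pyrpyr and Ondcor, Nalsel is earned (Rule 3).
With Pyrpyr and Nalsel, Gorsyl is earned (Rule 6).
With Gorsyl, Pelorb is earned (Rule 8).
Umbnal would need Zinlun (Rule 9), but Zinlun is never earned. Torxan would need Pelorb, Renven, and Pyrpyr (Rule 5), but Renven is never earned. Seldor would need Nalsel, Torxan, and Pelorb (Rule 2), but Torxan is never earned.

Pelorb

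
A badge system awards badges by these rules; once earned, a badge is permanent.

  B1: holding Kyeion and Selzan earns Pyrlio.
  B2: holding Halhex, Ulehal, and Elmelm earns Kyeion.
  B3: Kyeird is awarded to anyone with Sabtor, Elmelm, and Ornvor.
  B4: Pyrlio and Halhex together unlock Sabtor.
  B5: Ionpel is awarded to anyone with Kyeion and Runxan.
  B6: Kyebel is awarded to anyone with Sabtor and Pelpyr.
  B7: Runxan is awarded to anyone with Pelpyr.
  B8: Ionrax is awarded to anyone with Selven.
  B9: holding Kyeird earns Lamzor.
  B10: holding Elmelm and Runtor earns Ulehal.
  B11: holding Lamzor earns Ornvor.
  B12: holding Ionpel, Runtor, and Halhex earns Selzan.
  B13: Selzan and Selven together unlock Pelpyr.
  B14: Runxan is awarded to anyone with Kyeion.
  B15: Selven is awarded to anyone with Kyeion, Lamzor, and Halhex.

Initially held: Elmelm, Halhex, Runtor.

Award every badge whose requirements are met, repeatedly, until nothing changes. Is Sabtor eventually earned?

Yes

With Elmelm and Runtor, Ulehal is earned (B10).
With Halhex, Ulehal, and Elmelm, Kyeion is earned (B2).
With Kyeion, Runxan is earned (B14).
With Kyeion and Runxan, Ionpel is earned (B5).
With Ionpel, Runtor, and Halhex, Selzan is earned (B12).
With Kyeion and Selzan, Pyrlio is earned (B1).
With Pyrlio and Halhex, Sabtor is earned (B4).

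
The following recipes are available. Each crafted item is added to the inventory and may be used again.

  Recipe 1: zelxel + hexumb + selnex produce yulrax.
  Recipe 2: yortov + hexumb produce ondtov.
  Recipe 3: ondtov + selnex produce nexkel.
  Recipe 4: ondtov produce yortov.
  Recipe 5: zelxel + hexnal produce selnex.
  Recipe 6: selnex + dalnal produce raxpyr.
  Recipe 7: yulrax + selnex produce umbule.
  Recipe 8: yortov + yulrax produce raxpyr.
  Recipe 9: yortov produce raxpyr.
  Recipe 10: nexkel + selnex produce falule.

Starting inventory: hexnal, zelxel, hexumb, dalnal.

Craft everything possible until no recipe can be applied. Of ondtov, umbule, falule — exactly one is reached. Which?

zelxel + hexnal → selnex (Recipe 5).
zelxel + hexumb + selnex → yulrax (Recipe 1).
Using Recipe 7, yulrax and selnex make umbule.
ondtov would need yortov and hexumb (Recipe 2), but yortov is never obtained. falule would need nexkel and selnex (Recipe 10), but nexkel is never obtained.

umbule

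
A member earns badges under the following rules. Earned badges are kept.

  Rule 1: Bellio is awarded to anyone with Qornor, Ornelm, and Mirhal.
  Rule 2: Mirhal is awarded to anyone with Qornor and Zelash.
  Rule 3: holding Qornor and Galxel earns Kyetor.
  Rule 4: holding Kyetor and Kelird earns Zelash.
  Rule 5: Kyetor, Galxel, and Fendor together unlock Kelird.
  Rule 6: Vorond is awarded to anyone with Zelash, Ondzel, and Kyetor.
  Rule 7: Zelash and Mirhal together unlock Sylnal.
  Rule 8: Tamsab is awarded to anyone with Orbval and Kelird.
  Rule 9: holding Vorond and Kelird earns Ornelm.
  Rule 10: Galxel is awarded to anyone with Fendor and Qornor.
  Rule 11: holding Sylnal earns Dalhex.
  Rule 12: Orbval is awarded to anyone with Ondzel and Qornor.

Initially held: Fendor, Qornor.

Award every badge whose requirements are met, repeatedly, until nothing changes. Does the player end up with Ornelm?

Ornelm would need Vorond and Kelird (Rule 9), but Vorond is never earned.

No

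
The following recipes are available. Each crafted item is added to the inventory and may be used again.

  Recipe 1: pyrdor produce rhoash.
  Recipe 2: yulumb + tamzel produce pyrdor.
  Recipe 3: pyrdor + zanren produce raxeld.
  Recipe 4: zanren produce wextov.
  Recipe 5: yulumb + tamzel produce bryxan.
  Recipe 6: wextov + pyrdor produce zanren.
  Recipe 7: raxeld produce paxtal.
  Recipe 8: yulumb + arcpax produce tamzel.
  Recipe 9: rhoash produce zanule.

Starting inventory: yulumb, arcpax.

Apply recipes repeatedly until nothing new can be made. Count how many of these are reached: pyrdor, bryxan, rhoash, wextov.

Using Recipe 8, yulumb and arcpax make tamzel.
Using Recipe 5, yulumb and tamzel make bryxan.
yulumb + tamzel → pyrdor (Recipe 2).
Using Recipe 1, pyrdor makes rhoash.
pyrdor: reached.
bryxan: reached.
rhoash: reached.
wextov would need zanren (Recipe 4), but zanren is never obtained.
Reached: pyrdor, bryxan, and rhoash — 3 of the 4.

3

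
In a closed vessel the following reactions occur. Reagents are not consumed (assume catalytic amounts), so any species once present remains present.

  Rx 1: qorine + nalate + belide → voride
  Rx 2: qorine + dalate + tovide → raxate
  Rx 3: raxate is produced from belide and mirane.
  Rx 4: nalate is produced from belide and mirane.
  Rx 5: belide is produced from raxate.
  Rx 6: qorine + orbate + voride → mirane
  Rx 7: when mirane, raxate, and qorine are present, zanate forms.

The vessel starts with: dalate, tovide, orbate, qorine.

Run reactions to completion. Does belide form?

qorine, dalate, and tovide present → raxate forms (Rx 2).
raxate present → belide forms (Rx 5).

Yes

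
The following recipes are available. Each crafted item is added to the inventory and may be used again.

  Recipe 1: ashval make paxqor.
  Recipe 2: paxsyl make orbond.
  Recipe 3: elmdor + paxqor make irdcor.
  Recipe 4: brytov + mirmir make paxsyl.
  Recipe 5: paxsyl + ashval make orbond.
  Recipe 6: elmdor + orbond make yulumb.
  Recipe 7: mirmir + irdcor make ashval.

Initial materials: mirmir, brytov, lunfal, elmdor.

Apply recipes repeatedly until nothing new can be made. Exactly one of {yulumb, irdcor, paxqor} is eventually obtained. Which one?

brytov + mirmir → paxsyl (Recipe 4).
paxsyl → orbond (Recipe 2).
Using Recipe 6, elmdor and orbond make yulumb.
irdcor would need elmdor and paxqor (Recipe 3), but paxqor is never obtained. paxqor would need ashval (Recipe 1), but ashval is never obtained.

yulumb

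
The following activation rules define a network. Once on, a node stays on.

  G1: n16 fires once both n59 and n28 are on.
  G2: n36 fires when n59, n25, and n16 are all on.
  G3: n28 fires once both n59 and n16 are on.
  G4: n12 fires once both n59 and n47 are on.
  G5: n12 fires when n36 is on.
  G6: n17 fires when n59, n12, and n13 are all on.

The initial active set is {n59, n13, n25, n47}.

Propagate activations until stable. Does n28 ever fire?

n28 would need n59 and n16 (G3), but n16 never turns on.

No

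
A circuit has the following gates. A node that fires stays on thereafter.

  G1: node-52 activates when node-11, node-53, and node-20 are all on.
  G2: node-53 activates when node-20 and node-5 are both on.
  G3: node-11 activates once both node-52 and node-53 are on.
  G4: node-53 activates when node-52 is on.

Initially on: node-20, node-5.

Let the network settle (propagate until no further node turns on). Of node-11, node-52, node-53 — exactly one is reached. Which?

node-53

node-20 and node-5 are on, so node-53 activates (G2).
node-11 would need node-52 and node-53 (G3), but node-52 never turns on. node-52 would need node-11, node-53, and node-20 (G1), but node-11 never turns on.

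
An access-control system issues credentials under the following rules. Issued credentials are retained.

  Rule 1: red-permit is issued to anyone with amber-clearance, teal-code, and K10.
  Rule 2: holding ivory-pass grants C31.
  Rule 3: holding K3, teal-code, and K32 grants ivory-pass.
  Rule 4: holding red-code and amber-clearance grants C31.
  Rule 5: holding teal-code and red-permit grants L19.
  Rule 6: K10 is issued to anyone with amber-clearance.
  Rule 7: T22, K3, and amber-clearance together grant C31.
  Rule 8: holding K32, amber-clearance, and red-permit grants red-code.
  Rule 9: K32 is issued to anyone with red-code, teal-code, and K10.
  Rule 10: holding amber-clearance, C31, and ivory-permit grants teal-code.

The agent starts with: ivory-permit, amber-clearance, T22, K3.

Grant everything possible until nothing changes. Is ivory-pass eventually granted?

ivory-pass would need K3, teal-code, and K32 (Rule 3), but K32 is never granted.

No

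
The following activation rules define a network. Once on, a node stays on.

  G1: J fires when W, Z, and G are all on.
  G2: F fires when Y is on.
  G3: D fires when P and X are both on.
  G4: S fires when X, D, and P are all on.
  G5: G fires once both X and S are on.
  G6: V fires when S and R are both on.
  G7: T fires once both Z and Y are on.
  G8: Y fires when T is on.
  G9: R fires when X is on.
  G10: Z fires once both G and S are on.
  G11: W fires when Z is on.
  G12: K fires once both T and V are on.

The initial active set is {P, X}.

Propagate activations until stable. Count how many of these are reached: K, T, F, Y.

K would need T and V (G12), but T never turns on.
T would need Z and Y (G7), but Y never turns on.
F would need Y (G2), but Y never turns on.
Y would need T (G8), but T never turns on.
None of the 4 are reached.

0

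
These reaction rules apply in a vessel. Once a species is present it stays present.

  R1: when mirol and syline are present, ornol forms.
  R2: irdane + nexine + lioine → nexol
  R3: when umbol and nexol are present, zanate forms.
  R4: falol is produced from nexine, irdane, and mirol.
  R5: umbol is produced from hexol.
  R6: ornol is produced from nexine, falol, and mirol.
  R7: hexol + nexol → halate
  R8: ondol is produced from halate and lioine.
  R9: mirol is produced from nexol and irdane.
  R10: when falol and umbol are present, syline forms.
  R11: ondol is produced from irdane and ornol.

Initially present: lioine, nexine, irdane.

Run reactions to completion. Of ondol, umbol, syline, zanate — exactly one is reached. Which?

ondol

irdane, nexine, and lioine present → nexol forms (R2).
nexol and irdane present → mirol forms (R9).
nexine, irdane, and mirol present → falol forms (R4).
nexine, falol, and mirol present → ornol forms (R6).
irdane and ornol present → ondol forms (R11).
zanate would need umbol and nexol (R3), but umbol never forms. umbol would need hexol (R5), but hexol never forms. syline would need falol and umbol (R10), but umbol never forms.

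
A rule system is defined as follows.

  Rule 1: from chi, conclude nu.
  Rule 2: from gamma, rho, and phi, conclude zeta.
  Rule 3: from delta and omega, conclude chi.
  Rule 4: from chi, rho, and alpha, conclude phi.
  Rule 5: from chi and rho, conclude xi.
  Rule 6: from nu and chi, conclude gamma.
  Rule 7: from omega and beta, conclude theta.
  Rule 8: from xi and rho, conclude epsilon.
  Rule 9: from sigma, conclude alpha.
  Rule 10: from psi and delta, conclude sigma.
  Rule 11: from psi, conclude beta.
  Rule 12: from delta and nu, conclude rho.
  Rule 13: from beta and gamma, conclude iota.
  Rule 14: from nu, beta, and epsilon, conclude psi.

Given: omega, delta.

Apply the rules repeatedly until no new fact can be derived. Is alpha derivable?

alpha would need sigma (Rule 9), but sigma is never established.

No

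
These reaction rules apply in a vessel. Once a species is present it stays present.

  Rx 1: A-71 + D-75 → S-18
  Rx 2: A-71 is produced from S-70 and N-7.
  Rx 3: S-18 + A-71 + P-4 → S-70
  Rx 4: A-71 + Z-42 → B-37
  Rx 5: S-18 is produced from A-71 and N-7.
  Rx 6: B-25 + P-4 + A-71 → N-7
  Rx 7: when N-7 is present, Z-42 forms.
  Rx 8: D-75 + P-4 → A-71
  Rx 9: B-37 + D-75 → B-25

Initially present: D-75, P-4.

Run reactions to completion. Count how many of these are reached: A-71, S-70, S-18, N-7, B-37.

D-75 and P-4 present → A-71 forms (Rx 8).
A-71 and D-75 present → S-18 forms (Rx 1).
S-18, A-71, and P-4 present → S-70 forms (Rx 3).
A-71: reached.
S-70: reached.
S-18: reached.
N-7 would need B-25, P-4, and A-71 (Rx 6), but B-25 never forms.
B-37 would need A-71 and Z-42 (Rx 4), but Z-42 never forms.
Reached: A-71, S-70, and S-18 — 3 of the 5.

3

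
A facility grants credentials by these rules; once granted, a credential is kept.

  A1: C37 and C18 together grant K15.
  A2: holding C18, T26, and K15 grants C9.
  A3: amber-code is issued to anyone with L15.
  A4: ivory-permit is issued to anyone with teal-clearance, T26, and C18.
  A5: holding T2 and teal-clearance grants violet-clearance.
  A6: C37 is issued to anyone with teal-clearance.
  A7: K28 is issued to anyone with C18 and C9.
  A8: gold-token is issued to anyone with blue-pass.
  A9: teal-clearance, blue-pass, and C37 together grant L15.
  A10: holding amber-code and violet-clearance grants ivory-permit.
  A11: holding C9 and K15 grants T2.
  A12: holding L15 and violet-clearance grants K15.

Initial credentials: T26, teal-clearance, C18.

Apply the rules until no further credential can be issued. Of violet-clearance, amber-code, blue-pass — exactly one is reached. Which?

Holding teal-clearance grants C37 (A6).
Holding C37 and C18 grants K15 (A1).
Holding C18, T26, and K15 grants C9 (A2).
Holding C9 and K15 grants T2 (A11).
Holding T2 and teal-clearance grants violet-clearance (A5).
amber-code would need L15 (A3), but L15 is never granted. No rule produces blue-pass, and it is not given.

violet-clearance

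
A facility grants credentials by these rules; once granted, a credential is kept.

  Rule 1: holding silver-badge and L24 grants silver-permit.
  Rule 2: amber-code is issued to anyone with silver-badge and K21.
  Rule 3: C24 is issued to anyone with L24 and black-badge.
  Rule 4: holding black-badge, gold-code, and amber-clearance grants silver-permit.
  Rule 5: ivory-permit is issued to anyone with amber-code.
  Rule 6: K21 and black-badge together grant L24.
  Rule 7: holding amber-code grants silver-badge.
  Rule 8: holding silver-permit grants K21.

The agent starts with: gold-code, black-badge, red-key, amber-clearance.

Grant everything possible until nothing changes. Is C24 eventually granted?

Holding black-badge, gold-code, and amber-clearance grants silver-permit (Rule 4).
Holding silver-permit grants K21 (Rule 8).
Holding K21 and black-badge grants L24 (Rule 6).
Holding L24 and black-badge grants C24 (Rule 3).

Yes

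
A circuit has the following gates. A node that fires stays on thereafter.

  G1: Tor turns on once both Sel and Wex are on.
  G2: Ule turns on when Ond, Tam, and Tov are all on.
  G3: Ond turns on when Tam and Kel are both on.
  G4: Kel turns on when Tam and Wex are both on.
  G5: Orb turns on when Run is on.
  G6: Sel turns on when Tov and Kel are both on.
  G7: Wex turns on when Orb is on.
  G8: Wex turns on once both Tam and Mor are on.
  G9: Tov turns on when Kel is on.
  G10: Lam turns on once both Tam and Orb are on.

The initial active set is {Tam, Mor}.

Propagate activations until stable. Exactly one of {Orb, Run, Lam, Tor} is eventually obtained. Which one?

Tam and Mor are on, so Wex turns on (G8).
Tam and Wex are on, so Kel turns on (G4).
G9: Kel on → Tov on.
Tov and Kel are on, so Sel turns on (G6).
Sel and Wex are on, so Tor turns on (G1).
Orb would need Run (G5), but Run never turns on. Lam would need Tam and Orb (G10), but Orb never turns on. No rule produces Run, and it is not given.

Tor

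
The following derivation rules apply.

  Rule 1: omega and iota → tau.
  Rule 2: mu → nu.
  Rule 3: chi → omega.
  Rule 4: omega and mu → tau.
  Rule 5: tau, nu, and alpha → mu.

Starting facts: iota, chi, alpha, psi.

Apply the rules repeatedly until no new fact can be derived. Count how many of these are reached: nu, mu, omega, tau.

2

chi holds, so omega follows (Rule 3).
omega and iota hold, so tau follows (Rule 1).
nu would need mu (Rule 2), but mu is never established.
mu would need tau, nu, and alpha (Rule 5), but nu is never established.
omega: reached.
tau: reached.
Reached: omega and tau — 2 of the 4.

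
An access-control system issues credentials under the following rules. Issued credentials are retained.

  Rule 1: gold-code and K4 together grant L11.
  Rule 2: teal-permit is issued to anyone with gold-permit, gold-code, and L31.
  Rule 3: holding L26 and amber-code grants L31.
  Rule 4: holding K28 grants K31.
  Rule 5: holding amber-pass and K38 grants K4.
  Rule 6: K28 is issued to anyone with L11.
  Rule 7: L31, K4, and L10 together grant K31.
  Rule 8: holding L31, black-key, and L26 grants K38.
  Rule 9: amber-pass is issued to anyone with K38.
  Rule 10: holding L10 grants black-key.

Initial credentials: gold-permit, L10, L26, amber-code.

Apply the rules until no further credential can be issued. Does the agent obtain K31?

Yes

Holding L10 grants black-key (Rule 10).
Holding L26 and amber-code grants L31 (Rule 3).
Holding L31, black-key, and L26 grants K38 (Rule 8).
Holding K38 grants amber-pass (Rule 9).
Holding amber-pass and K38 grants K4 (Rule 5).
Holding L31, K4, and L10 grants K31 (Rule 7).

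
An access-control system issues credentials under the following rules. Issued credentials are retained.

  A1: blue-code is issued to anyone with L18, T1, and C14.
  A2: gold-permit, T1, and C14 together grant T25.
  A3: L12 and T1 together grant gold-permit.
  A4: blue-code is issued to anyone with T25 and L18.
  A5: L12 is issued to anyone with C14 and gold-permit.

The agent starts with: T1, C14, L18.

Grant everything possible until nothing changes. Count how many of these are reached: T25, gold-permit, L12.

0

T25 would need gold-permit, T1, and C14 (A2), but gold-permit is never granted.
gold-permit would need L12 and T1 (A3), but L12 is never granted.
L12 would need C14 and gold-permit (A5), but gold-permit is never granted.
None of the 3 are reached.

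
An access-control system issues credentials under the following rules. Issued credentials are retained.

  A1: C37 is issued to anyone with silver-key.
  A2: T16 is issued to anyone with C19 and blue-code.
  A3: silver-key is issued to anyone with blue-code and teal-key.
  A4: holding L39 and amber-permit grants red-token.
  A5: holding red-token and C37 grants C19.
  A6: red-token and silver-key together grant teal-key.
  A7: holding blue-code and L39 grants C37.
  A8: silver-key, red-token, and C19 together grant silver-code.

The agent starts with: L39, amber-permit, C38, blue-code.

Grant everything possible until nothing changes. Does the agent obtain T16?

Holding blue-code and L39 grants C37 (A7).
Holding L39 and amber-permit grants red-token (A4).
Holding red-token and C37 grants C19 (A5).
Holding C19 and blue-code grants T16 (A2).

Yes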